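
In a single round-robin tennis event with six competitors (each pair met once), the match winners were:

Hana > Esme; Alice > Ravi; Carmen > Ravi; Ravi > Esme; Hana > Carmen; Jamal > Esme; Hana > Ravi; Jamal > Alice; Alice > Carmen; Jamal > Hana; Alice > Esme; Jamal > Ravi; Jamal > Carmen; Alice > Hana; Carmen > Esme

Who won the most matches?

Jamal

Win totals: Carmen 2, Esme 0, Hana 3, Jamal 5, Ravi 1, Alice 4.
Jamal leads with 5 wins (next highest: 4).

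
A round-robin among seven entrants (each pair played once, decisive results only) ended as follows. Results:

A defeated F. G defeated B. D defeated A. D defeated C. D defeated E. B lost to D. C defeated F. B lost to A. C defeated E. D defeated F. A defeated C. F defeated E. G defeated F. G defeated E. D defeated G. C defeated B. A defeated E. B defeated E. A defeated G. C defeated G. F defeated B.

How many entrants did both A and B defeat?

A beat: B, C, E, F, G.
B beat: E.
Both beat: E — 1.

1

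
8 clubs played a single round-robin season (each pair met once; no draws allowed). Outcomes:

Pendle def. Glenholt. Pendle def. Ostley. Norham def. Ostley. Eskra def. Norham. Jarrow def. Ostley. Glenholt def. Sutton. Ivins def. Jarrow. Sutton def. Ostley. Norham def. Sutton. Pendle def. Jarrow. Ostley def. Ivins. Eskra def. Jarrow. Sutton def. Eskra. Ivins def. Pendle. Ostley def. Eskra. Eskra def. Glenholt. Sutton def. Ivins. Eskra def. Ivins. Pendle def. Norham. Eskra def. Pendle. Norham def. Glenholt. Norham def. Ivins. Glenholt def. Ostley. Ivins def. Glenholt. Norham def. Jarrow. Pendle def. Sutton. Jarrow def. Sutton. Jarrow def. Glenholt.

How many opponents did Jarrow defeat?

Jarrow's results: beat Sutton, Glenholt, Ostley; lost to Pendle, Eskra, Norham, Ivins.
That is 3 wins.

3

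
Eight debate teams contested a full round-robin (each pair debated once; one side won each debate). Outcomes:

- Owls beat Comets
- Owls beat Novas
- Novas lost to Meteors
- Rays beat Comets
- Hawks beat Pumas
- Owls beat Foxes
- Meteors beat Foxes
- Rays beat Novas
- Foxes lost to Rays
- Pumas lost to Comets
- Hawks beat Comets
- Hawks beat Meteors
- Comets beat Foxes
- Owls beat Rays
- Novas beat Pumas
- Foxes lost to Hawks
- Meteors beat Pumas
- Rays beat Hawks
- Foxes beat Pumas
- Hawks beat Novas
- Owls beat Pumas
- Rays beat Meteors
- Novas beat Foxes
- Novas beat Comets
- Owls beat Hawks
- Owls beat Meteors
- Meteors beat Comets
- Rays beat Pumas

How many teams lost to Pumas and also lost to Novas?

0

Pumas beat: no one.
Novas beat: Comets, Foxes, Pumas.
No one was beaten by both.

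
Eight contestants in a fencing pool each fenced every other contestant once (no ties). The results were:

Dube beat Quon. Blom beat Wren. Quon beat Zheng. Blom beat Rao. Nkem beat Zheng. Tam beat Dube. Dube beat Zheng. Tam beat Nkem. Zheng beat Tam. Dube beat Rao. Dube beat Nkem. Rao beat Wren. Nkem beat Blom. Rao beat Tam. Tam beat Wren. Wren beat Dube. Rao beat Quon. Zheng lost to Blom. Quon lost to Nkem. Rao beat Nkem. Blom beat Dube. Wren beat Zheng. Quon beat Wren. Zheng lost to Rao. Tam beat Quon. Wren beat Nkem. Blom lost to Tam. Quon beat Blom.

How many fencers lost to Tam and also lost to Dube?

2

Tam beat: Quon, Wren, Dube, Blom, Nkem.
Dube beat: Quon, Rao, Zheng, Nkem.
Both beat: Quon, Nkem — 2.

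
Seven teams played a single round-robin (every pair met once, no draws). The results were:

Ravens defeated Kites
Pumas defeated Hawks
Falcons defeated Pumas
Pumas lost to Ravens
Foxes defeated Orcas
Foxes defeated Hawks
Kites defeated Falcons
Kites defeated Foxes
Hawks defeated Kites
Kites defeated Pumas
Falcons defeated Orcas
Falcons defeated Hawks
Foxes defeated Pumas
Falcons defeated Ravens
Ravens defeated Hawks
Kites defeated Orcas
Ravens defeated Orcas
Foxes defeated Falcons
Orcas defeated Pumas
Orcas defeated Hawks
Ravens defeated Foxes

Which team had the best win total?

Win totals: Hawks 1, Kites 4, Pumas 1, Ravens 5, Foxes 4, Falcons 4, Orcas 2.
Ravens leads with 5 wins (next highest: 4).

Ravens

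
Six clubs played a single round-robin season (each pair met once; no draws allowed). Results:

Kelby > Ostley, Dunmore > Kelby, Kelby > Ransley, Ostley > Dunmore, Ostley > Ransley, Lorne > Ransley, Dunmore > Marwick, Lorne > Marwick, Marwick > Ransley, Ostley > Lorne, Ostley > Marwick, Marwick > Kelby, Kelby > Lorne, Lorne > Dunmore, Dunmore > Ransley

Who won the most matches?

Win totals: Lorne 3, Dunmore 3, Ostley 4, Marwick 2, Ransley 0, Kelby 3.
Ostley leads with 4 wins (next highest: 3).

Ostley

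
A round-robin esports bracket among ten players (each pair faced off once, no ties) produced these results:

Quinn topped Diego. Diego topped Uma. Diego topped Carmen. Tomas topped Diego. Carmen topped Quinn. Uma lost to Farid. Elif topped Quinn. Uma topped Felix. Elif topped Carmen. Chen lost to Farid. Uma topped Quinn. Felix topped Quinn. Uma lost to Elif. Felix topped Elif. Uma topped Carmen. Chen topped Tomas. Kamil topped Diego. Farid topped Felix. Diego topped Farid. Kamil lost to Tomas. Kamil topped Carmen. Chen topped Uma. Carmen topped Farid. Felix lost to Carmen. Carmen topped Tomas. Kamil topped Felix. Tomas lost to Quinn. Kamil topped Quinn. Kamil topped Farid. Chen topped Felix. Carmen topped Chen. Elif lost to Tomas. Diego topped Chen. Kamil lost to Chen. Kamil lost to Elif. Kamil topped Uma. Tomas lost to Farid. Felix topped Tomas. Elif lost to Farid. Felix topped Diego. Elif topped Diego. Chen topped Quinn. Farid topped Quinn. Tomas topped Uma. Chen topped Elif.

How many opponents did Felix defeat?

Felix's results: beat Quinn, Elif, Tomas, Diego; lost to Carmen, Farid, Chen, Kamil, Uma.
That is 4 wins.

4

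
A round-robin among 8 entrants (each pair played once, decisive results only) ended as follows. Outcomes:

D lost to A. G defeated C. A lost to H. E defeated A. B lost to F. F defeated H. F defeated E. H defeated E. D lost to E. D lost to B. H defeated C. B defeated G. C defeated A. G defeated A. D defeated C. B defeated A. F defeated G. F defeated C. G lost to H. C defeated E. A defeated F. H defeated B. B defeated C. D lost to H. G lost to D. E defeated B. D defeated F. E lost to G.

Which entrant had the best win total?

H

Win totals: A 2, B 4, C 2, D 3, E 3, F 5, G 3, H 6.
H leads with 6 wins (next highest: 5).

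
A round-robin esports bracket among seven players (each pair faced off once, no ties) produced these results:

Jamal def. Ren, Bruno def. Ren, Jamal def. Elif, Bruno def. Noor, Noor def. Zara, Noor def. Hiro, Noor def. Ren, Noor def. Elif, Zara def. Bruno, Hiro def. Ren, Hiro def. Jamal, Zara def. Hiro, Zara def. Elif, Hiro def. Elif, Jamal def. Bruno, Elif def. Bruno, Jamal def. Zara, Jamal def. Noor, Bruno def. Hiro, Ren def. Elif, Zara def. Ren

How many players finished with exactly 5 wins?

Win totals: Elif 1, Ren 1, Jamal 5, Bruno 3, Noor 4, Hiro 3, Zara 4.
Exactly 5: Jamal — 1 player.

1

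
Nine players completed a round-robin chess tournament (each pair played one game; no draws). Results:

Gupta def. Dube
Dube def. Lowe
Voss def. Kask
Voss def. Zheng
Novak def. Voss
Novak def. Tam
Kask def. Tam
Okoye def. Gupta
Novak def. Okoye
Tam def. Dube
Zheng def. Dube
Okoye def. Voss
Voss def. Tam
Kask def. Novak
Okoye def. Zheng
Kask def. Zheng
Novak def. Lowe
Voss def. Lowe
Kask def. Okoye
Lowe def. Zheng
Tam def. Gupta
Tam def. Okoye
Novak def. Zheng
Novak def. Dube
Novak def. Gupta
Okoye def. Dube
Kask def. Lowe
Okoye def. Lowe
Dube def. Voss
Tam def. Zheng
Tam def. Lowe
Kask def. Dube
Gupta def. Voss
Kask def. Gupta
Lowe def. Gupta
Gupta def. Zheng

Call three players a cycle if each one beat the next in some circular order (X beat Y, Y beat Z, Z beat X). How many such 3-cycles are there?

11

Win totals: Tam 5, Lowe 2, Gupta 3, Dube 2, Novak 7, Okoye 5, Voss 4, Zheng 1, Kask 7.
A player with w wins dominates both others in C(w,2) triples; summing gives 10 + 1 + 3 + 1 + 21 + 10 + 6 + 0 + 21 = 73 transitive triples.
Total triples C(9,3) = 84, so cyclic triples = 84 − 73 = 11.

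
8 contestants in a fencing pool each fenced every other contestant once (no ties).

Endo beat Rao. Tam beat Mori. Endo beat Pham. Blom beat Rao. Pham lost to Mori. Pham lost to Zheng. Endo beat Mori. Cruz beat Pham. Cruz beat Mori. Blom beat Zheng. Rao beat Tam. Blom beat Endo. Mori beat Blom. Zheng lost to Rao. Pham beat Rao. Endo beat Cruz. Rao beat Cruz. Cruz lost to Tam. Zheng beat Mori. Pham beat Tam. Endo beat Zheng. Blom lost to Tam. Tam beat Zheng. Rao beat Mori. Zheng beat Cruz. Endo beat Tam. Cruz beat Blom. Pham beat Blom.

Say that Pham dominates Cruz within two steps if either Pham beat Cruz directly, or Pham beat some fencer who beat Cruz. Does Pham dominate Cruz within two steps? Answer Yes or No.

Pham did not beat Cruz directly.
Pham beat Rao, Blom, Tam. Of those, Rao beat Cruz.

Yes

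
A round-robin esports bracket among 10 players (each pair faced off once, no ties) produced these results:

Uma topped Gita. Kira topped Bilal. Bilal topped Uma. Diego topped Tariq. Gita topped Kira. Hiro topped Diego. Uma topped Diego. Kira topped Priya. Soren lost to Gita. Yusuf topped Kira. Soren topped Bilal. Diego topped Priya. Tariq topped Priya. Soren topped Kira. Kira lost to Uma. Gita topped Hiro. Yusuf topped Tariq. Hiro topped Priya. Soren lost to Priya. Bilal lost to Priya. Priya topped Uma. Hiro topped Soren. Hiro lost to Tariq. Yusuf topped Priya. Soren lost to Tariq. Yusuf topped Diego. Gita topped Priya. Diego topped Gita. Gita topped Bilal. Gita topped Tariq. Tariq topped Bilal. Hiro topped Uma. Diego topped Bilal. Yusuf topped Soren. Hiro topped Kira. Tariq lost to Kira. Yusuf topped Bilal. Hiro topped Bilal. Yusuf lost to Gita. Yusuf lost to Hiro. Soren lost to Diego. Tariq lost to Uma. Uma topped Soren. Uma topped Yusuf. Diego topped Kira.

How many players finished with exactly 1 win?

1

Win totals: Priya 3, Gita 7, Hiro 7, Soren 2, Diego 6, Bilal 1, Uma 6, Tariq 4, Kira 3, Yusuf 6.
Exactly 1: Bilal — 1 player.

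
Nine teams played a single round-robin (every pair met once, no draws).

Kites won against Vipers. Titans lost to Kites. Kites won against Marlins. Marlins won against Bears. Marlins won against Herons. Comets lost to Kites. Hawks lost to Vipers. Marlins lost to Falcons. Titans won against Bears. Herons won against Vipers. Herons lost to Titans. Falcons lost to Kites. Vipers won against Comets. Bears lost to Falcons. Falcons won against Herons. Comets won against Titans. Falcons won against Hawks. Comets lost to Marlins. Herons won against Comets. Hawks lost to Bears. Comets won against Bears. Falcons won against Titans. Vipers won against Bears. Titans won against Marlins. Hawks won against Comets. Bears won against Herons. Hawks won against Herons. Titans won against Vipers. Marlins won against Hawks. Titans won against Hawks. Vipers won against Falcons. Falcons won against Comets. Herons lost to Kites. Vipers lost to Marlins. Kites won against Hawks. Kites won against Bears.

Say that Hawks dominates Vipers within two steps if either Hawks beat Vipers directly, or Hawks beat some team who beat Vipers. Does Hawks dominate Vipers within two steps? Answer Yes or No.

Yes

Hawks did not beat Vipers directly.
Hawks beat Herons, Comets. Of those, Herons beat Vipers.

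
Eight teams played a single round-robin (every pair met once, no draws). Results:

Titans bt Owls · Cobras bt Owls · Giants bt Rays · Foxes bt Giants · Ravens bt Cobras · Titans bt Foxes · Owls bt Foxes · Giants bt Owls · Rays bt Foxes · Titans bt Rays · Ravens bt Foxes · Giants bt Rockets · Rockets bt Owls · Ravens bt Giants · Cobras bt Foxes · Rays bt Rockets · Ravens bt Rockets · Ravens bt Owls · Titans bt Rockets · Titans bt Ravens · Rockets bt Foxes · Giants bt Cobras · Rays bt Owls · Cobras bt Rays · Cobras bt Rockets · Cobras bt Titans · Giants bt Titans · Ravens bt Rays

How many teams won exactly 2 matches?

Win totals: Foxes 1, Giants 5, Ravens 6, Rays 3, Cobras 5, Rockets 2, Owls 1, Titans 5.
Exactly 2: Rockets — 1 team.

1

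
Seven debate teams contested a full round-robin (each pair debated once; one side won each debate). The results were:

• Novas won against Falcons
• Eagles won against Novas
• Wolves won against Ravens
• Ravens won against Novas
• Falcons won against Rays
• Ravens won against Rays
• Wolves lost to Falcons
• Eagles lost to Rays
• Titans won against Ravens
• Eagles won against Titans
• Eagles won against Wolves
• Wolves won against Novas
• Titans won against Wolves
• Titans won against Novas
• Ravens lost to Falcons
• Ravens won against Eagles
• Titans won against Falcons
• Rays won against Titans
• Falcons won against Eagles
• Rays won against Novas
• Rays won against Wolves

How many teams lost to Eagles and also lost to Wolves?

1

Eagles beat: Wolves, Titans, Novas.
Wolves beat: Novas, Ravens.
Both beat: Novas — 1.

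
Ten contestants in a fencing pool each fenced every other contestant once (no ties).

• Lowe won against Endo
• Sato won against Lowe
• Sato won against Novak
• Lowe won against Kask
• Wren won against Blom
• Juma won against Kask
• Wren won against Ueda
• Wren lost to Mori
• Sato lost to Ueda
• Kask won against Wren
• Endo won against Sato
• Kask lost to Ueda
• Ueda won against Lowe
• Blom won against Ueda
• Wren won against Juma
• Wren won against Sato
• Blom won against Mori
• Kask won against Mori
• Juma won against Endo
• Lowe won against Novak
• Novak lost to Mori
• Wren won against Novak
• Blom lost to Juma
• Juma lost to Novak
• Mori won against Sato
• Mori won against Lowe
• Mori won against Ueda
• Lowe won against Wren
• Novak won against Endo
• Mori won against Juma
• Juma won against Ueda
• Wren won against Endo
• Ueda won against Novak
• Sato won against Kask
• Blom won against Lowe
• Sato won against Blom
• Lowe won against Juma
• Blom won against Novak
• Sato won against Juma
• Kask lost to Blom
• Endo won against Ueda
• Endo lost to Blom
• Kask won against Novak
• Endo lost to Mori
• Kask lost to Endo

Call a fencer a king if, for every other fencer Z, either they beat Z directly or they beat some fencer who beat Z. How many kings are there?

Juma reaches everyone (king).
Blom reaches everyone (king).
Mori reaches everyone (king).
Ueda reaches everyone (king).
Kask reaches everyone (king).
Wren reaches everyone (king).
Endo reaches everyone (king).
Novak cannot reach Mori, Wren, Lowe in two steps.
Lowe reaches everyone (king).
Sato reaches everyone (king).
Kings: Juma, Blom, Mori, Ueda, Kask, Wren, Endo, Lowe, Sato — 9.

9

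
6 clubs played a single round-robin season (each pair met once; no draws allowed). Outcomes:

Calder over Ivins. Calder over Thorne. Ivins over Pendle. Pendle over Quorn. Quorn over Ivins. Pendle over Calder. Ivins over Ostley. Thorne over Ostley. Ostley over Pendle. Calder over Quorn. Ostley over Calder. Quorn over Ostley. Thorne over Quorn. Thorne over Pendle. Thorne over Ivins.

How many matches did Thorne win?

4

Thorne's results: beat Quorn, Ostley, Ivins, Pendle; lost to Calder.
That is 4 wins.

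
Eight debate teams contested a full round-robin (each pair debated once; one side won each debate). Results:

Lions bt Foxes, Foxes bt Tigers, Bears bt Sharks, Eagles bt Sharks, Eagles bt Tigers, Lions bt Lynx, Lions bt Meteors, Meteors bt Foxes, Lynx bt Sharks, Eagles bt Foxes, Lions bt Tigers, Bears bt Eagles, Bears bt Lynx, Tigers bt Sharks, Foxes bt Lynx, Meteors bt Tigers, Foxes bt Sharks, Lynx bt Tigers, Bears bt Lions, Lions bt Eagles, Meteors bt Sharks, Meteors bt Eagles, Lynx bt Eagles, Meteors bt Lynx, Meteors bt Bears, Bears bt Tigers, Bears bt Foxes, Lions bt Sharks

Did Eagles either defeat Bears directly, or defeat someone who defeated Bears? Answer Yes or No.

Eagles did not beat Bears directly.
Eagles beat Tigers, Foxes, Sharks, but each of them lost to Bears. No two-step path.

No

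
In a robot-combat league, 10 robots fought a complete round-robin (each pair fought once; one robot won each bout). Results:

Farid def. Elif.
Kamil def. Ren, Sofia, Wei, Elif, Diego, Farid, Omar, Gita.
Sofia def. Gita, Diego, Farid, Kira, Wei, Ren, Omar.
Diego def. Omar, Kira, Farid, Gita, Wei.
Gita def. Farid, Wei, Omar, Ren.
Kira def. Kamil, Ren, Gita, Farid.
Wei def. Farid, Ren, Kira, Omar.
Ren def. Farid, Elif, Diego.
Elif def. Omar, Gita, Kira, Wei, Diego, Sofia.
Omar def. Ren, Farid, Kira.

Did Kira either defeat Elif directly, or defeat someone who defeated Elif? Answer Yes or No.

Kira did not beat Elif directly.
Kira beat Farid, Gita, Ren, Kamil. Of those, Farid beat Elif.

Yes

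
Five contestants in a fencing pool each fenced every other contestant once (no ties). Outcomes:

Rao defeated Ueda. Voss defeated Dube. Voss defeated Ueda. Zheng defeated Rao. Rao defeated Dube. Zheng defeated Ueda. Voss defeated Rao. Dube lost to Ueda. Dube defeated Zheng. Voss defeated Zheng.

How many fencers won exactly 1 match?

2

Win totals: Ueda 1, Rao 2, Dube 1, Voss 4, Zheng 2.
Exactly 1: Ueda, Dube — 2 fencers.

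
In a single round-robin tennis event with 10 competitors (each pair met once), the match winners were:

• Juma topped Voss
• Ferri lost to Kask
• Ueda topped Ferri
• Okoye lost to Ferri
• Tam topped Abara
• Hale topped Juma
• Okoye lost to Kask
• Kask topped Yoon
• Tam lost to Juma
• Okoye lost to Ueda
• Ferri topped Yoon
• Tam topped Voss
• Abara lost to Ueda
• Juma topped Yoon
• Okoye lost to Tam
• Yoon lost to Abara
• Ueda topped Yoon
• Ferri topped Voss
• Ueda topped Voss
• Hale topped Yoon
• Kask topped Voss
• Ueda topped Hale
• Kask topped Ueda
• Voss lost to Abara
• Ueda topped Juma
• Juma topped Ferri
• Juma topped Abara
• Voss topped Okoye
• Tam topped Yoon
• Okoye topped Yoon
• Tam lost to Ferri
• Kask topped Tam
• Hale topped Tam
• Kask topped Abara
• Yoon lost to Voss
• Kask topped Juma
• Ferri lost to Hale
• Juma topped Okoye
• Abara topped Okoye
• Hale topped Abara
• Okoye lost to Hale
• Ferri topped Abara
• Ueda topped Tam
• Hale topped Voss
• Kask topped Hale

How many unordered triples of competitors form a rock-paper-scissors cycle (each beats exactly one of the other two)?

Win totals: Tam 4, Hale 7, Abara 3, Ueda 8, Voss 2, Ferri 5, Yoon 0, Okoye 1, Kask 9, Juma 6.
A competitor with w wins dominates both others in C(w,2) triples; summing gives 6 + 21 + 3 + 28 + 1 + 10 + 0 + 0 + 36 + 15 = 120 transitive triples.
Total triples C(10,3) = 120, so cyclic triples = 120 − 120 = 0.

0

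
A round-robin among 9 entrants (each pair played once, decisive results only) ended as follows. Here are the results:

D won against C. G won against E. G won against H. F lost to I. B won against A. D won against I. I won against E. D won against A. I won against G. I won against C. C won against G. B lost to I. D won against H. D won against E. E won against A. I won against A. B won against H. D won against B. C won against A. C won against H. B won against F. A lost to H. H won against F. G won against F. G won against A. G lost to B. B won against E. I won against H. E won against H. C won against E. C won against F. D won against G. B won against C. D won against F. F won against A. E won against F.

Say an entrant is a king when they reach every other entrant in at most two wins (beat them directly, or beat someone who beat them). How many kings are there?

A cannot reach B, C, D, E, F, G, H, I in two steps.
B cannot reach D, I in two steps.
C cannot reach B, D, I in two steps.
D reaches everyone (king).
E cannot reach B, C, D, G, I in two steps.
F cannot reach B, C, D, E, G, H, I in two steps.
G cannot reach B, C, D, I in two steps.
H cannot reach B, C, D, E, G, I in two steps.
I cannot reach D in two steps.
Kings: D — 1.

1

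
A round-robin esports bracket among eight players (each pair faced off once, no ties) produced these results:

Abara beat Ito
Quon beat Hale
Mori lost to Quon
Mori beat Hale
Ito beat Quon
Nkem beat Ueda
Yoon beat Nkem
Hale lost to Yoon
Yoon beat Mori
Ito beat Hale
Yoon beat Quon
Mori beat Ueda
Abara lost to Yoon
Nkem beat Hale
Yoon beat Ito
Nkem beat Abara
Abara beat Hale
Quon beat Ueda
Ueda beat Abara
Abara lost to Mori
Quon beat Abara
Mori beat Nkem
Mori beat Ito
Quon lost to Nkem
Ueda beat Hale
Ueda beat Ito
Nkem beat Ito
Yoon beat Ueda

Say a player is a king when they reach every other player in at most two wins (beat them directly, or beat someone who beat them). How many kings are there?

1

Hale cannot reach Abara, Yoon, Mori, Quon, Ueda, Nkem, Ito in two steps.
Abara cannot reach Yoon, Mori, Ueda, Nkem in two steps.
Yoon reaches everyone (king).
Mori cannot reach Yoon in two steps.
Quon cannot reach Yoon in two steps.
Ueda cannot reach Yoon, Mori, Nkem in two steps.
Nkem cannot reach Yoon in two steps.
Ito cannot reach Yoon, Nkem in two steps.
Kings: Yoon — 1.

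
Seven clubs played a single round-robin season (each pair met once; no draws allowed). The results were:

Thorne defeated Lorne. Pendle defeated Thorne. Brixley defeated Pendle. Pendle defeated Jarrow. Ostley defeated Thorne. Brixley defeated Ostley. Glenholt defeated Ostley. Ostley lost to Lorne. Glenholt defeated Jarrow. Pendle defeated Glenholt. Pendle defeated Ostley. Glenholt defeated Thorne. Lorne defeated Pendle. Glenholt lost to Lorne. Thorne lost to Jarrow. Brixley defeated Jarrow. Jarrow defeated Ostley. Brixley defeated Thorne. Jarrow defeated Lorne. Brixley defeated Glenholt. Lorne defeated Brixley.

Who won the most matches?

Win totals: Brixley 5, Jarrow 3, Lorne 4, Glenholt 3, Pendle 4, Thorne 1, Ostley 1.
Brixley leads with 5 wins (next highest: 4).

Brixley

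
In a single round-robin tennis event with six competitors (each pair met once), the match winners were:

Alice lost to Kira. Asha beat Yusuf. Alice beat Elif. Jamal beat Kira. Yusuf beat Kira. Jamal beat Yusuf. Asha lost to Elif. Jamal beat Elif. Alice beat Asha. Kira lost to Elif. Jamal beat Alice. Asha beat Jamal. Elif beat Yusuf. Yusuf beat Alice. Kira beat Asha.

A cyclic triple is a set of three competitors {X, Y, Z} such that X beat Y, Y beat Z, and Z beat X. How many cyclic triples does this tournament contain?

7

Of the C(6,3) = 20 triples, the cyclic ones are: {Kira, Asha, Jamal}; {Kira, Asha, Yusuf}; {Kira, Alice, Elif}; {Asha, Alice, Jamal}; {Asha, Alice, Yusuf}; {Asha, Elif, Jamal}; {Alice, Elif, Yusuf}.
That is 7.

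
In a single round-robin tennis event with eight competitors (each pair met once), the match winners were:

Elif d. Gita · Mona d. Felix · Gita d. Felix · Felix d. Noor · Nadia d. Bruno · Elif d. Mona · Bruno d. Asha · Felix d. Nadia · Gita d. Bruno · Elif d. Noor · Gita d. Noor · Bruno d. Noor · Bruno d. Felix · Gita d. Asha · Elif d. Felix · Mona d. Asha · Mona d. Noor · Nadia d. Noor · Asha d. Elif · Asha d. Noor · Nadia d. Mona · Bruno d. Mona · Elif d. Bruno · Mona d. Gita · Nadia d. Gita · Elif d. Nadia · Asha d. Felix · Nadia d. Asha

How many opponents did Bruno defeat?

4

Bruno's results: beat Asha, Felix, Noor, Mona; lost to Nadia, Gita, Elif.
That is 4 wins.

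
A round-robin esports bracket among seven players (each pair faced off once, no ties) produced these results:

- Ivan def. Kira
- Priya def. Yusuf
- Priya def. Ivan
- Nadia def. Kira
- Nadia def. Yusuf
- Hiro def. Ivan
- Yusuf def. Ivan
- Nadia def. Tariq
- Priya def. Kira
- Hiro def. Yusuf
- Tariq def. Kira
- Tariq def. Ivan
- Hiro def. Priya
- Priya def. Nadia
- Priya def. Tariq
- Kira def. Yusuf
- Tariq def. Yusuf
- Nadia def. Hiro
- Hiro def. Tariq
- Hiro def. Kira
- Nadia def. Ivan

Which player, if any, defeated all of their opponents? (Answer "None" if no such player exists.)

None

Highest win total is Priya with 5 (out of 6 possible).
Priya lost to Hiro, so no player went undefeated.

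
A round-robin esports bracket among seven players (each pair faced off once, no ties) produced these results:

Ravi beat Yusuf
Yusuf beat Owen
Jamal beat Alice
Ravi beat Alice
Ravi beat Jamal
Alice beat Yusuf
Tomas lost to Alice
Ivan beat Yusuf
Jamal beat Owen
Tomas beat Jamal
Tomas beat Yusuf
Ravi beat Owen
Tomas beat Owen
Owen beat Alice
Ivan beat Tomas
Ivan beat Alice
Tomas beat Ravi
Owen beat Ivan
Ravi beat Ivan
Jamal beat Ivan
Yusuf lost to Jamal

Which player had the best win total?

Win totals: Ravi 5, Alice 2, Ivan 3, Tomas 4, Yusuf 1, Jamal 4, Owen 2.
Ravi leads with 5 wins (next highest: 4).

Ravi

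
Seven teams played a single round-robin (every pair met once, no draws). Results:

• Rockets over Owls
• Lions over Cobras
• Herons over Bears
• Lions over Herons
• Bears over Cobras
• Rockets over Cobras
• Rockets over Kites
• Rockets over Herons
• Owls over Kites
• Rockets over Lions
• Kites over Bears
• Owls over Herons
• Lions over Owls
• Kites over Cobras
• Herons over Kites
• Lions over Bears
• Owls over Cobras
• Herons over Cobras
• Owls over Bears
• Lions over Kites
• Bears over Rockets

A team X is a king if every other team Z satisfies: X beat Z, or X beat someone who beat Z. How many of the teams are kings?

3

Cobras cannot reach Owls, Herons, Lions, Bears, Kites, Rockets in two steps.
Owls cannot reach Lions in two steps.
Herons cannot reach Owls, Lions in two steps.
Lions reaches everyone (king).
Bears reaches everyone (king).
Kites cannot reach Owls, Herons, Lions in two steps.
Rockets reaches everyone (king).
Kings: Lions, Bears, Rockets — 3.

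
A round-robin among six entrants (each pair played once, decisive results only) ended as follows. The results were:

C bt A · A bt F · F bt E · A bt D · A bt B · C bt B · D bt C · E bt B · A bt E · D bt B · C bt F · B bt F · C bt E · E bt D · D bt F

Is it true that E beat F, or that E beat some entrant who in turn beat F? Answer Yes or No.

Yes

E did not beat F directly.
E beat B, D. Of those, B beat F.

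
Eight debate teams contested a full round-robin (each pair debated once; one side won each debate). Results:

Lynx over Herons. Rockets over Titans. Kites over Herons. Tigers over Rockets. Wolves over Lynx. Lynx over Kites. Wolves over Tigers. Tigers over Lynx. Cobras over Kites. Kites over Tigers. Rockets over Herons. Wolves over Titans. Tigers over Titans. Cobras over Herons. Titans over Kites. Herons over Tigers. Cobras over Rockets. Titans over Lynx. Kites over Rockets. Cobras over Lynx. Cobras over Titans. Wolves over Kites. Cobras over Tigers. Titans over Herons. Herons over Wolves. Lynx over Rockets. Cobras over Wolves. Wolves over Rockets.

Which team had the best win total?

Cobras

Win totals: Titans 3, Herons 2, Rockets 2, Tigers 3, Wolves 5, Kites 3, Lynx 3, Cobras 7.
Cobras leads with 7 wins (next highest: 5).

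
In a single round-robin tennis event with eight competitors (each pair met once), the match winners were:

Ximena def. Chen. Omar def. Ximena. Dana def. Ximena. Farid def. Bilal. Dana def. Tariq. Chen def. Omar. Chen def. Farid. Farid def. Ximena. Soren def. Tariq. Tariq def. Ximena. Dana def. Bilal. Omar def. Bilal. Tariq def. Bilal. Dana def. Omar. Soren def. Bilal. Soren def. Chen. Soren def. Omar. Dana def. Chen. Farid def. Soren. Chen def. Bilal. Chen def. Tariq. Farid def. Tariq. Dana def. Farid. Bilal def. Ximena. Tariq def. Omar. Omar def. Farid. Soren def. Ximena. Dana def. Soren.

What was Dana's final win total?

7

Dana's results: beat Tariq, Soren, Omar, Ximena, Bilal, Chen, Farid; lost to no one.
That is 7 wins.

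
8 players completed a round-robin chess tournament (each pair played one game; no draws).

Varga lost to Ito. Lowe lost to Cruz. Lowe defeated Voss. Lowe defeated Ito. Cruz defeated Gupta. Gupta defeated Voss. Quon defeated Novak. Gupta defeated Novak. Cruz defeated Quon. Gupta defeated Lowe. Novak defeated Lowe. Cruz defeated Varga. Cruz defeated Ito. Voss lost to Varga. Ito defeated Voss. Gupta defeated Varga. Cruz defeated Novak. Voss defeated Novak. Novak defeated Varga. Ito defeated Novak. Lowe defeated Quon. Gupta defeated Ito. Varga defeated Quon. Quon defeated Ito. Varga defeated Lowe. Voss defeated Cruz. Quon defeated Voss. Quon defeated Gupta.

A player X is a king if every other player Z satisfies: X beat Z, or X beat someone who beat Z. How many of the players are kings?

6

Gupta reaches everyone (king).
Quon reaches everyone (king).
Novak cannot reach Gupta, Cruz in two steps.
Voss reaches everyone (king).
Lowe reaches everyone (king).
Cruz reaches everyone (king).
Varga reaches everyone (king).
Ito cannot reach Gupta in two steps.
Kings: Gupta, Quon, Voss, Lowe, Cruz, Varga — 6.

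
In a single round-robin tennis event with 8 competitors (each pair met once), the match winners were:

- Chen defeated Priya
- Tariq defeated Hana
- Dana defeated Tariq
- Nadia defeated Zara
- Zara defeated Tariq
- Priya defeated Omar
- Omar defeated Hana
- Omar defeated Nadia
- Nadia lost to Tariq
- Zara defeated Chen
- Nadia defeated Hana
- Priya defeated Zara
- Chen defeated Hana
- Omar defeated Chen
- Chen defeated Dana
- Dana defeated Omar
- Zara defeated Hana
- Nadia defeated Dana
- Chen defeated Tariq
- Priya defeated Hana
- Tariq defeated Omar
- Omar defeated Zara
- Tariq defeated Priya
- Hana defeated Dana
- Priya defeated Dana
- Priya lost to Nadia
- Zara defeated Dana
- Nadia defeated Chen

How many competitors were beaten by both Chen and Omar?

Chen beat: Hana, Dana, Priya, Tariq.
Omar beat: Chen, Hana, Nadia, Zara.
Both beat: Hana — 1.

1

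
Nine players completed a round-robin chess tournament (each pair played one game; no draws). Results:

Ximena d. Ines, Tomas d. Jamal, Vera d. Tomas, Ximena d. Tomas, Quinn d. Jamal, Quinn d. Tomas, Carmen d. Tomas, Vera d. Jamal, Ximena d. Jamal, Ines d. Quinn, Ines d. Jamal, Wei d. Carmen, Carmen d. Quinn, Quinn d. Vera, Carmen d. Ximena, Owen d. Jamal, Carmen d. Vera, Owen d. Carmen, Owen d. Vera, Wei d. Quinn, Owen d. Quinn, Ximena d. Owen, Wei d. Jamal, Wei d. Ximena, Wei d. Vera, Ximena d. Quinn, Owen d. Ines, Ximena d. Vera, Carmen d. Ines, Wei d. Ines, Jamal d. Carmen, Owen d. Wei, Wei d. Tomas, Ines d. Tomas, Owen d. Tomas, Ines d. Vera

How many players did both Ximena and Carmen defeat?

Ximena beat: Owen, Quinn, Jamal, Tomas, Ines, Vera.
Carmen beat: Quinn, Ximena, Tomas, Ines, Vera.
Both beat: Quinn, Tomas, Ines, Vera — 4.

4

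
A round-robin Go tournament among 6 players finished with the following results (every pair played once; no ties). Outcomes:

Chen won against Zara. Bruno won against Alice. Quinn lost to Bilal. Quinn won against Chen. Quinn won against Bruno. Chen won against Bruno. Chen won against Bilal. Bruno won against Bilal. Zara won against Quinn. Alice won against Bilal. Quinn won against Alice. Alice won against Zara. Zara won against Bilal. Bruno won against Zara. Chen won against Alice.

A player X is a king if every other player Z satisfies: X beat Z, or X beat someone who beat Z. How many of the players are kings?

Alice cannot reach Bruno, Chen in two steps.
Zara reaches everyone (king).
Bruno cannot reach Chen in two steps.
Bilal cannot reach Zara in two steps.
Chen reaches everyone (king).
Quinn reaches everyone (king).
Kings: Zara, Chen, Quinn — 3.

3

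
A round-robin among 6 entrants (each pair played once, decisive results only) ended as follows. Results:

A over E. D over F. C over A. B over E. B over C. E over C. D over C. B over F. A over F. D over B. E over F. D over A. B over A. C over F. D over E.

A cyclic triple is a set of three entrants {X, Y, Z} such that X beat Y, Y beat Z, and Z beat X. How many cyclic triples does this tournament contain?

Win totals: A 2, B 4, C 2, D 5, E 2, F 0.
An entrant with w wins dominates both others in C(w,2) triples; summing gives 1 + 6 + 1 + 10 + 1 + 0 = 19 transitive triples.
Total triples C(6,3) = 20, so cyclic triples = 20 − 19 = 1.

1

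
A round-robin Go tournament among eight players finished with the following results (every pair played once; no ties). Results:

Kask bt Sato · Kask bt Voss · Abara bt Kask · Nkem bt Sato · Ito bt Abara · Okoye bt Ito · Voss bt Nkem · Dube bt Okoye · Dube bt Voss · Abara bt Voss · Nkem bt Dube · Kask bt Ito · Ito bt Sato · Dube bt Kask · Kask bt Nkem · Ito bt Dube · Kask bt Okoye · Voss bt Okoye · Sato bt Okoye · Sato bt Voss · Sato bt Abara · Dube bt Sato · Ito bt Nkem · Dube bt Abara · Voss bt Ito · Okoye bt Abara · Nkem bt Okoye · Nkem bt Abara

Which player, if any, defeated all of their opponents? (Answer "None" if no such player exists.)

Highest win total is Kask with 5 (out of 7 possible).
Kask lost to Dube, Abara, so no player went undefeated.

None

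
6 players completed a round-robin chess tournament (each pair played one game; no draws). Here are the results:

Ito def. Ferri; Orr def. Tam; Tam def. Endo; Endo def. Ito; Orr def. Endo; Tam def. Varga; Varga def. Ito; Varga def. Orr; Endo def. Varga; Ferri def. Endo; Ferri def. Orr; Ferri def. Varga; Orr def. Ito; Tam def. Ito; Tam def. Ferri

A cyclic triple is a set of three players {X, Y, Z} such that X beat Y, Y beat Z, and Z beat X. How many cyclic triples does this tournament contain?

6

Of the C(6,3) = 20 triples, the cyclic ones are: {Tam, Varga, Orr}; {Tam, Orr, Ferri}; {Ito, Varga, Ferri}; {Ito, Endo, Ferri}; {Ito, Orr, Ferri}; {Varga, Endo, Orr}.
That is 6.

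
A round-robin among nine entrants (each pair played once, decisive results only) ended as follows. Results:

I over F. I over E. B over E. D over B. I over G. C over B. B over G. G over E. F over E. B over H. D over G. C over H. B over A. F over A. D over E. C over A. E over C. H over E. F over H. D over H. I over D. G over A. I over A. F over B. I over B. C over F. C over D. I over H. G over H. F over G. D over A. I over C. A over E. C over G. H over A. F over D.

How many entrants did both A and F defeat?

1

A beat: E.
F beat: A, B, D, E, G, H.
Both beat: E — 1.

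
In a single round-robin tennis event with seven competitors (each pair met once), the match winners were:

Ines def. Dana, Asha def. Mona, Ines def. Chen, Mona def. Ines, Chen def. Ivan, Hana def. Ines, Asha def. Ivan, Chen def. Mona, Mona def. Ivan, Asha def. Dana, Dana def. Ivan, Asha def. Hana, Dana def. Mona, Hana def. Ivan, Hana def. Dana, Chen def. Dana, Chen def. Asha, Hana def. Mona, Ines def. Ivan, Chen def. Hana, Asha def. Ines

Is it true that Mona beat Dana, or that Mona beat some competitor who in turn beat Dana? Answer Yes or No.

Mona did not beat Dana directly.
Mona beat Ines, Ivan. Of those, Ines beat Dana.

Yes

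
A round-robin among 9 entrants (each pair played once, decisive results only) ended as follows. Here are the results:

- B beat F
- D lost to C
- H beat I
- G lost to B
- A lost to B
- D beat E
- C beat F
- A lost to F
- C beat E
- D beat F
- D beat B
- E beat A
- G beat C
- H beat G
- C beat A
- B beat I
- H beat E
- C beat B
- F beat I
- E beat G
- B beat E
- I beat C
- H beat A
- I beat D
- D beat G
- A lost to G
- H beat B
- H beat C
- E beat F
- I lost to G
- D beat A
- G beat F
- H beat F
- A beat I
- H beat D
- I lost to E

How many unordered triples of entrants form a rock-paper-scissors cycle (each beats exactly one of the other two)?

Win totals: A 1, B 5, C 5, D 5, E 4, F 2, G 4, H 8, I 2.
An entrant with w wins dominates both others in C(w,2) triples; summing gives 0 + 10 + 10 + 10 + 6 + 1 + 6 + 28 + 1 = 72 transitive triples.
Total triples C(9,3) = 84, so cyclic triples = 84 − 72 = 12.

12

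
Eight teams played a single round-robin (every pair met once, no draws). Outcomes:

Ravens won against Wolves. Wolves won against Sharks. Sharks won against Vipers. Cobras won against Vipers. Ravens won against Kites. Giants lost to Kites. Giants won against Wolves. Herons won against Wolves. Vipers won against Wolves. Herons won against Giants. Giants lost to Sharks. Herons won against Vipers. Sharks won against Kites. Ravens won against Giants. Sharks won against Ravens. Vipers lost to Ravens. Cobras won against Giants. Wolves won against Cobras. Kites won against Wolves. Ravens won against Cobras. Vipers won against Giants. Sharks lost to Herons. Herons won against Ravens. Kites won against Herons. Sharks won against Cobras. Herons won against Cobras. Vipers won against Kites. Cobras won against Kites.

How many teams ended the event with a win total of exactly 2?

1

Win totals: Herons 6, Cobras 3, Kites 3, Ravens 5, Giants 1, Vipers 3, Wolves 2, Sharks 5.
Exactly 2: Wolves — 1 team.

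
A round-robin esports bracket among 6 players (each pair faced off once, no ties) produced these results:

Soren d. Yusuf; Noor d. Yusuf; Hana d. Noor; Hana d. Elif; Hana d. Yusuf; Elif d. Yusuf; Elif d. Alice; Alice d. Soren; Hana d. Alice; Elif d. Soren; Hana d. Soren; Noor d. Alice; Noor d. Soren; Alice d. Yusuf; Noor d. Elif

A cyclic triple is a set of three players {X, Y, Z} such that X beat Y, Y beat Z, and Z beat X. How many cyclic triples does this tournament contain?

0

Win totals: Noor 4, Soren 1, Elif 3, Hana 5, Yusuf 0, Alice 2.
A player with w wins dominates both others in C(w,2) triples; summing gives 6 + 0 + 3 + 10 + 0 + 1 = 20 transitive triples.
Total triples C(6,3) = 20, so cyclic triples = 20 − 20 = 0.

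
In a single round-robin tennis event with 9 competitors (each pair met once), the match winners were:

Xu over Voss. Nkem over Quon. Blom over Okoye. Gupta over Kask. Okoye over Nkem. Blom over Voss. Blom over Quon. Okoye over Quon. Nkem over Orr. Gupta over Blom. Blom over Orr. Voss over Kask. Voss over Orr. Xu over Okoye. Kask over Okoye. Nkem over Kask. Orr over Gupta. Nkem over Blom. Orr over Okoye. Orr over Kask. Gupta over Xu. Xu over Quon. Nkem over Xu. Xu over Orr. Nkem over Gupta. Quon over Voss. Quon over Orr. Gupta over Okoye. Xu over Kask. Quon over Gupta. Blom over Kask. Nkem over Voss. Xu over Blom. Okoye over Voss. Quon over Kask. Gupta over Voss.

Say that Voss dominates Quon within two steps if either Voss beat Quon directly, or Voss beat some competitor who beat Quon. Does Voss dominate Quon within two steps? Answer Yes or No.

Voss did not beat Quon directly.
Voss beat Orr, Kask, but each of them lost to Quon. No two-step path.

No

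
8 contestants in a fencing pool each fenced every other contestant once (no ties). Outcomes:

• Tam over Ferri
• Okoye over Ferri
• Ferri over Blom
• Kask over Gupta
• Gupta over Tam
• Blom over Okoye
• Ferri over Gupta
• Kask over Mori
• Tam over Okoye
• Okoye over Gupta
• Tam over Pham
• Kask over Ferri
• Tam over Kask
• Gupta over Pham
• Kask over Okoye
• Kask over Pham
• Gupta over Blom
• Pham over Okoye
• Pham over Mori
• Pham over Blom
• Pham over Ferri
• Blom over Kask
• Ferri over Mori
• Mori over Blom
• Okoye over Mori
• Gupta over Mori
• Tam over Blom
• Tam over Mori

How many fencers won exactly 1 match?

1

Win totals: Blom 2, Tam 6, Ferri 3, Kask 5, Okoye 3, Pham 4, Mori 1, Gupta 4.
Exactly 1: Mori — 1 fencer.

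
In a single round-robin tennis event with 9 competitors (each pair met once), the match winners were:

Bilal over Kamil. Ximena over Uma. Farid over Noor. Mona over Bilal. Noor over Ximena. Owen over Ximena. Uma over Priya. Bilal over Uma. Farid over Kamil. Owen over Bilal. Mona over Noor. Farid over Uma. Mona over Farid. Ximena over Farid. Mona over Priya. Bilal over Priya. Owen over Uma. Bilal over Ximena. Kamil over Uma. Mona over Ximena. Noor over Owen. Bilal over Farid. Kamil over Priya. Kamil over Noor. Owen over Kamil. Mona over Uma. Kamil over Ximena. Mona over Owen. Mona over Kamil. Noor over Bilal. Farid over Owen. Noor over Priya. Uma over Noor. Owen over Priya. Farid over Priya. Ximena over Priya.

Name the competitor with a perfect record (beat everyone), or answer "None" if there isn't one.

Mona has 8 wins out of 8 opponents — a perfect record.

Mona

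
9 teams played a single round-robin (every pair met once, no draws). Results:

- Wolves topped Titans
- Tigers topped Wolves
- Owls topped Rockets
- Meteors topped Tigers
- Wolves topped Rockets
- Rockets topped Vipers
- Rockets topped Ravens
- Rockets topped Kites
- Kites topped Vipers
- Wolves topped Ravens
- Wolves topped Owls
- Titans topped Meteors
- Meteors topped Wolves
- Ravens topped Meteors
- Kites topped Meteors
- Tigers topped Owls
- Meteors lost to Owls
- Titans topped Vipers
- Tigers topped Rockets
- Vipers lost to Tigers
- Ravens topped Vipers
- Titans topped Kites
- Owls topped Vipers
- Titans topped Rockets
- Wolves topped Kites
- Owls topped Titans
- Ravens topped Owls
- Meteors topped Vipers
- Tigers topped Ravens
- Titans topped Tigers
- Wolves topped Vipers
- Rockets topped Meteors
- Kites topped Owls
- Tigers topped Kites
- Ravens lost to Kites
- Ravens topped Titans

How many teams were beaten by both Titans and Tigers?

3

Titans beat: Vipers, Kites, Tigers, Meteors, Rockets.
Tigers beat: Wolves, Vipers, Kites, Owls, Rockets, Ravens.
Both beat: Vipers, Kites, Rockets — 3.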